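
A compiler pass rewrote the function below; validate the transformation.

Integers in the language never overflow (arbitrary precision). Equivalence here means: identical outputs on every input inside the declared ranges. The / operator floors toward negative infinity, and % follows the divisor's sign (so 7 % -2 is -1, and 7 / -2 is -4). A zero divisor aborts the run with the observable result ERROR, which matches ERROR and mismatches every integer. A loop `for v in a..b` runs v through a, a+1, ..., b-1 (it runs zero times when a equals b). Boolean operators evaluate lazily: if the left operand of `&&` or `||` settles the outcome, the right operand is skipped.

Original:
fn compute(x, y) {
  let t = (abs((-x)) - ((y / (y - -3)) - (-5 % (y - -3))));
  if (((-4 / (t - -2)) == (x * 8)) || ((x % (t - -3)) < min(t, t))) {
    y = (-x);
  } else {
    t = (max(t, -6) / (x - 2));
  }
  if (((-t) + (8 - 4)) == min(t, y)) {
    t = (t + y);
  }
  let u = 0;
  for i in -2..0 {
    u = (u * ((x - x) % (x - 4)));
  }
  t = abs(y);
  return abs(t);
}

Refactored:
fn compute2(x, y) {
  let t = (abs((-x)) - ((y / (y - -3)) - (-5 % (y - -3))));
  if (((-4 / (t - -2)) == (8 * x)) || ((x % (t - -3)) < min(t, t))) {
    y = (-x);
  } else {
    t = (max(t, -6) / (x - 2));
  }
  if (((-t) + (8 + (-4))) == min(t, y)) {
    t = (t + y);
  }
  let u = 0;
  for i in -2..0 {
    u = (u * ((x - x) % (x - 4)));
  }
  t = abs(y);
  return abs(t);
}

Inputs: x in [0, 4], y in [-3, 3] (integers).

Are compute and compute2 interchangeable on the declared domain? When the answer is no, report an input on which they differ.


Equivalent — the differences include arithmetic usage differs, yet no declared input distinguishes the two.
One worked example (x=4, y=1) — compute: t = 7; (((-4 / (t - -2)) == (x * 8)) || ((x % (t - -3)) < min(t, t))) -> true; y = -4; (((-t) + (8 - 4)) == min(t, y)) -> false; u = 0; [i=-2]; division by zero -> ERROR; compute2: t = 7; (((-4 / (t - -2)) == (8 * x)) || ((x % (t - -3)) < min(t, t))) -> true; y = -4; (((-t) + (8 + (-4))) == min(t, y)) -> false; u = 0; [i=-2]; division by zero -> ERROR; agreement on ERROR.
Across all 35 domain points the two functions coincide.
verdict: equivalent


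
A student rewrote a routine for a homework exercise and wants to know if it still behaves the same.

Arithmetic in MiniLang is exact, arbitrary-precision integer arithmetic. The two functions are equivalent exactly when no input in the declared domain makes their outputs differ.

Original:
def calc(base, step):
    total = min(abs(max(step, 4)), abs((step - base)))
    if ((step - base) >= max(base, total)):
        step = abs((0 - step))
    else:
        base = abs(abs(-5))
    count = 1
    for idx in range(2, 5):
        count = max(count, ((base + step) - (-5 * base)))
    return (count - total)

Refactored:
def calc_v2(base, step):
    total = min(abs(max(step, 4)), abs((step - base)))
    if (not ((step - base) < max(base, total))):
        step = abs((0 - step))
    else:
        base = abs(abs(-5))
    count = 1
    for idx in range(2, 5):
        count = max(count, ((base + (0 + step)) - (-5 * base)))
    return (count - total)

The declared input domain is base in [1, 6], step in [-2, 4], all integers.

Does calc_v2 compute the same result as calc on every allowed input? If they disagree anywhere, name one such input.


Comparing the listings, the differences include: constant usage differs; and comparison usage differs; and arithmetic usage differs; and boolean connective usage differs.
As a probe, take base=4, step=1: calc runs total = 3; ((step - base) >= max(base, total)) -> false; base = 5; count = 1; [idx=2]; count = 31; [idx=3]; count = 31; [idx=4]; count = 31; return 28; calc_v2 runs total = 3; (not ((step - base) < max(base, total))) -> false; base = 5; count = 1; [idx=2]; count = 31; [idx=3]; count = 31; [idx=4]; count = 31; return 28; both end at 28.
Checked all 42 inputs in the declared domain: the outputs agree on every one.
verdict: equivalent


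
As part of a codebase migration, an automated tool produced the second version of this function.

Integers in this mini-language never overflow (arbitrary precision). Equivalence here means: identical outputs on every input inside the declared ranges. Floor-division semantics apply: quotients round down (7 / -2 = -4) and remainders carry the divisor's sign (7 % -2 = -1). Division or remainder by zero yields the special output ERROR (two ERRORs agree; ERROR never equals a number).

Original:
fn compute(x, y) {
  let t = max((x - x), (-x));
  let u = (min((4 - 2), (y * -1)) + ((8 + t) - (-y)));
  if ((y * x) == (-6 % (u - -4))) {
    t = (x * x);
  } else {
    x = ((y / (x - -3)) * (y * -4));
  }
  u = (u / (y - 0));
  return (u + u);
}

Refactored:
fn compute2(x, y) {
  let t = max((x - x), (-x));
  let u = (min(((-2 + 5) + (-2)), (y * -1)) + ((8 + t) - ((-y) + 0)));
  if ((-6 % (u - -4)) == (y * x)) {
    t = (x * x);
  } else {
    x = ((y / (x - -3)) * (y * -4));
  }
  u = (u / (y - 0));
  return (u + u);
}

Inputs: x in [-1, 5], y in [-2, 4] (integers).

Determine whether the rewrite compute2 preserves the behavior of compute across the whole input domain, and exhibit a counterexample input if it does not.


Evaluate both at x=-1, y=-2.
compute: t := 1 | u := 9 | ((y * x) == (-6 % (u - -4))): false | x := -8 | u := -5 | result -10
compute2: t := 1 | u := 8 | ((-6 % (u - -4)) == (y * x)): false | x := -8 | u := -4 | result -8
-10 and -8 differ, so these are not the same function on this domain.
verdict: not equivalent; witness: x=-1, y=-2


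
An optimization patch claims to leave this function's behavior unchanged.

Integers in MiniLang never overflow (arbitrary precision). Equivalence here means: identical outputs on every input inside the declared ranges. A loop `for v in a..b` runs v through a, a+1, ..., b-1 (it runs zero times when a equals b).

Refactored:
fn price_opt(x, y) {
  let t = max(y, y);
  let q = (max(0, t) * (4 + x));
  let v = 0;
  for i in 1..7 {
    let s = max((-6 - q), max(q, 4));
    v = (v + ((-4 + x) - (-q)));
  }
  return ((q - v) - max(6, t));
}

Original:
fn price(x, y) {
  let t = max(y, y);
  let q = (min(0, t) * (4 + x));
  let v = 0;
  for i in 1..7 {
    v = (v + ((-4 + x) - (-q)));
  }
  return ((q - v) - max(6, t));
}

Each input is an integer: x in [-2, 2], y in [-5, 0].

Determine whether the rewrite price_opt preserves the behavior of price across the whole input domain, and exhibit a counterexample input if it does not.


The rewrite breaks on x=-2, y=-5, where the results are 80 and 30.
price: t = -5; q = -10; v = 0; [i=1]; v = -16; [i=2]; v = -32; [i=3]; v = -48; [i=4]; v = -64; [i=5]; v = -80; [i=6]; v = -96; return 80
price_opt: t = -5; q = 0; v = 0; [i=1]; s = 4; v = -6; [i=2]; s = 4; v = -12; [i=3]; s = 4; v = -18; [i=4]; s = 4; v = -24; [i=5]; s = 4; v = -30; [i=6]; s = 4; v = -36; return 30
verdict: not equivalent; witness: x=-2, y=-5


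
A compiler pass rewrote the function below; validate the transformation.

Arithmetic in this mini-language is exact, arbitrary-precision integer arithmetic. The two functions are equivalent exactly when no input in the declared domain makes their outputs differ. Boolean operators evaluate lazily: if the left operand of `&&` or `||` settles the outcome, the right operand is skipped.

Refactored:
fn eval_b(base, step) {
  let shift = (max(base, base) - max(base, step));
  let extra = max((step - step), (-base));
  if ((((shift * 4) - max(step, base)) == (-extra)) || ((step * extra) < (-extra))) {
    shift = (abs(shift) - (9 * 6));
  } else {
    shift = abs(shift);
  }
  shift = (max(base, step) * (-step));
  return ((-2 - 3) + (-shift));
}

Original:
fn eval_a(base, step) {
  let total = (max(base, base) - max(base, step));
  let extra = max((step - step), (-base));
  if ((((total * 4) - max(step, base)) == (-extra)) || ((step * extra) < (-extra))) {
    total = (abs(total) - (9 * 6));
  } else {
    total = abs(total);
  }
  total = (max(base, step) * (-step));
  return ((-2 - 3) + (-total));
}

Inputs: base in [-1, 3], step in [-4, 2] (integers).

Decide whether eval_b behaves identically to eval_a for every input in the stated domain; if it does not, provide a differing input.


Reading the diff, among the changes: local variable names differ.
As a probe, take base=3, step=2: eval_a runs total = 0; extra = 0; ((((total * 4) - max(step, base)) == (-extra)) || ((step * extra) < (-extra))) -> false; total = 0; total = -6; return 1; eval_b runs shift = 0; extra = 0; ((((shift * 4) - max(step, base)) == (-extra)) || ((step * extra) < (-extra))) -> false; shift = 0; shift = -6; return 1; both end at 1.
Every one of the 35 inputs gives matching results.
verdict: equivalent


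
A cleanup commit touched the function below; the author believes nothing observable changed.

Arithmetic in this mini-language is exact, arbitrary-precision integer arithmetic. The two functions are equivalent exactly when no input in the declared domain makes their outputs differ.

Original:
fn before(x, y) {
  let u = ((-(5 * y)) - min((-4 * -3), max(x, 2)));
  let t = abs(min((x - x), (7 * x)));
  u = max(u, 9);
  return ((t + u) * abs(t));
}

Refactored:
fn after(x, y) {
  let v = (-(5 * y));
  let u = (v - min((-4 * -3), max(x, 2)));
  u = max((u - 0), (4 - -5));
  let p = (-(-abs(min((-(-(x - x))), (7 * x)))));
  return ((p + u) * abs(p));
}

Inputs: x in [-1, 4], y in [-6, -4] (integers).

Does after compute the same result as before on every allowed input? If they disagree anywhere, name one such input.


Changes here: arithmetic usage differs; also local variable names differ; also statement counts differ; also constant usage differs; the full 18-point sweep finds no disagreement.
verdict: equivalent


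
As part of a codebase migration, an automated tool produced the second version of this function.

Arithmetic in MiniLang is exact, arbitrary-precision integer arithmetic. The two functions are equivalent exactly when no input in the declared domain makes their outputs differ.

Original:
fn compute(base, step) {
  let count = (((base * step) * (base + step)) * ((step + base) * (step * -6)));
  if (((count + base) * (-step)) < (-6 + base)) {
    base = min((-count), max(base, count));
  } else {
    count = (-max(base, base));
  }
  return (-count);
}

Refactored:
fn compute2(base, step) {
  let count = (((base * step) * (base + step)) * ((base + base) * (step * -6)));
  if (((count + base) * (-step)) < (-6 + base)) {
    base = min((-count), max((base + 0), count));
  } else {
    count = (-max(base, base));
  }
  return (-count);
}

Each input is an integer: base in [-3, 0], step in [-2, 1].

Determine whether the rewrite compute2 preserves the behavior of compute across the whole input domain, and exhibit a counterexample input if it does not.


Consider the input base=-3, step=1.
compute: count = 72; (((count + base) * (-step)) < (-6 + base)) -> true; base = -72; return -72
compute2: count = 216; (((count + base) * (-step)) < (-6 + base)) -> true; base = -216; return -216
-72 != -216, so the rewrite changes behavior.
verdict: not equivalent; witness: base=-3, step=1


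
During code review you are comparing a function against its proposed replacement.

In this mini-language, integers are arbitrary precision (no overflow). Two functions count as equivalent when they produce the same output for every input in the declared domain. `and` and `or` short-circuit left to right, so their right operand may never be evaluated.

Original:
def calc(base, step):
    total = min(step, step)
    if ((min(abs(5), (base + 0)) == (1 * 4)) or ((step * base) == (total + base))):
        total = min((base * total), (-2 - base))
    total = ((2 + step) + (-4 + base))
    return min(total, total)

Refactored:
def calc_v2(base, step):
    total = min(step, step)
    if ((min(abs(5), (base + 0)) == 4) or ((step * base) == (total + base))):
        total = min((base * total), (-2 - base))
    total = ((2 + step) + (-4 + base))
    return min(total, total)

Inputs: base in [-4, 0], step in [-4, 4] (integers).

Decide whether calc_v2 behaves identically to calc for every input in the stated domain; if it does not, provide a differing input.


Differences: arithmetic usage differs; also constant usage differs — yet all 45 inputs agree.
verdict: equivalent


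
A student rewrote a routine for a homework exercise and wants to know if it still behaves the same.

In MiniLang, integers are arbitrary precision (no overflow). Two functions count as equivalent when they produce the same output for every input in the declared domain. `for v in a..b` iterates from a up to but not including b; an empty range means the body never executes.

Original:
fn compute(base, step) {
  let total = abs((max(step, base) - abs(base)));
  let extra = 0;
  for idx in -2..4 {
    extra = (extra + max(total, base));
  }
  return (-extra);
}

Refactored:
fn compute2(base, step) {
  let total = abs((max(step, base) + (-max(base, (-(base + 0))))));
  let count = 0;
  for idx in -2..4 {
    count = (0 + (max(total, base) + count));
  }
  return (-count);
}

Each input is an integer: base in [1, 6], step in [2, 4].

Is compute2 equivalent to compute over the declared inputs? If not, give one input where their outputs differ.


Behavior is preserved: although local variable names differ, plus arithmetic usage differs, plus min/max/abs usage differs, plus constant usage differs, the outputs never diverge.
Spot check at base=2, step=4 — compute: total = 2; extra = 0; [idx=-2]; extra = 2; [idx=-1]; extra = 4; [idx=0]; extra = 6; [idx=1]; extra = 8; [idx=2]; extra = 10; [idx=3]; extra = 12; return -12. compute2: total = 2; count = 0; [idx=-2]; count = 2; [idx=-1]; count = 4; [idx=0]; count = 6; [idx=1]; count = 8; [idx=2]; count = 10; [idx=3]; count = 12; return -12. Both give -12.
Checked all 18 inputs in the declared domain: the outputs agree on every one.
verdict: equivalent


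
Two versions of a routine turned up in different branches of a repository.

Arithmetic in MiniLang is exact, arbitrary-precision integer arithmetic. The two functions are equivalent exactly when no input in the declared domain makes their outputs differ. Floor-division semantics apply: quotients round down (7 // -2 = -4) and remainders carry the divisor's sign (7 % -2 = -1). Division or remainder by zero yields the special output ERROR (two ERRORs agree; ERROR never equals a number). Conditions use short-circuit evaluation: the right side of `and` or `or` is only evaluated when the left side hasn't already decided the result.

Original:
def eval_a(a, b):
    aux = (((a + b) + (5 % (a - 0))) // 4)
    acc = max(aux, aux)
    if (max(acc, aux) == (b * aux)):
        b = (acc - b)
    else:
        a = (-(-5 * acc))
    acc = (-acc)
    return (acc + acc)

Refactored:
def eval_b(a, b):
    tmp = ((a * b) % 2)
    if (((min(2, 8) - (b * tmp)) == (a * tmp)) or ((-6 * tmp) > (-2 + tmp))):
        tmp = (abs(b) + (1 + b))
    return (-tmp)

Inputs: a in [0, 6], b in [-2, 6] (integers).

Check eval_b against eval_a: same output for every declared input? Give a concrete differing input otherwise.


Try a=0, b=-2.
eval_a: division by zero -> ERROR
eval_b: tmp = 0; (((min(2, 8) - (b * tmp)) == (a * tmp)) or ((-6 * tmp) > (-2 + tmp))) -> true; tmp = 1; return -1
ERROR and -1 differ, so these are not the same function on this domain.
verdict: not equivalent; witness: a=0, b=-2


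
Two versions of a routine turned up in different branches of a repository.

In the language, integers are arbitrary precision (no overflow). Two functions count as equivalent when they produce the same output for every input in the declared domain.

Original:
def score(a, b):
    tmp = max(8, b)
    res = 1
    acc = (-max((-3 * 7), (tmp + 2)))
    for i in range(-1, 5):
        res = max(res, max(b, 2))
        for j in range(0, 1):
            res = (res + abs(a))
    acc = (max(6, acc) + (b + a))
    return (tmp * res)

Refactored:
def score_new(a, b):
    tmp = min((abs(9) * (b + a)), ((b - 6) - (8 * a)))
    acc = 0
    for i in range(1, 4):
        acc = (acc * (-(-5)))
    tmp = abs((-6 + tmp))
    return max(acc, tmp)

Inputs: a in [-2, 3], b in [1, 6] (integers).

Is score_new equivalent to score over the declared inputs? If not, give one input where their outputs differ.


Take a=-2, b=1.
score: tmp becomes 8; next res becomes 1; next acc becomes -10; next at i=-1:; next res becomes 2; next at j=0:; next res becomes 4; next at i=0:; next res becomes 4; next at j=0:; next res becomes 6; next at i=1:; next res becomes 6; next at j=0:; next res becomes 8; next at i=2:; next res becomes 8; next at j=0:; next res becomes 10; next at i=3:; next res becomes 10; next at j=0:; next res becomes 12; next at i=4:; next res becomes 12; next at j=0:; next res becomes 14; next acc becomes 5; next final value 112
score_new: tmp becomes -9; next acc becomes 0; next at i=1:; next acc becomes 0; next at i=2:; next acc becomes 0; next at i=3:; next acc becomes 0; next tmp becomes 15; next final value 15
112 vs 15 — the two versions disagree here.
verdict: not equivalent; witness: a=-2, b=1


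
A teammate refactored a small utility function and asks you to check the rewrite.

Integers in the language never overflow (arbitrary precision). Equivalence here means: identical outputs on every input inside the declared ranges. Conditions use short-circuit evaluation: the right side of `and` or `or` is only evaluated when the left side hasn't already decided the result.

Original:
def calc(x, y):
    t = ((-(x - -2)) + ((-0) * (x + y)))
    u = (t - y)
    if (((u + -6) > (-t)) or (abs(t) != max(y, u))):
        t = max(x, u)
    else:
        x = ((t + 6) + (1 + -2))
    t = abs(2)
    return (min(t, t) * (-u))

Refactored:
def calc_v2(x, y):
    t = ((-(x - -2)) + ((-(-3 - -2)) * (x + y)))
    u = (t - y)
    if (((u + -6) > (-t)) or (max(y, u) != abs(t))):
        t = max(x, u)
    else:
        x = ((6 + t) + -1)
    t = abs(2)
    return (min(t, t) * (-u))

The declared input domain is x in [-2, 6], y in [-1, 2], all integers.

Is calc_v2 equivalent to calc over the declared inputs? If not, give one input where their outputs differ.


x=-2, y=-1 yields -2 from calc but 4 from calc_v2.
verdict: not equivalent; witness: x=-2, y=-1


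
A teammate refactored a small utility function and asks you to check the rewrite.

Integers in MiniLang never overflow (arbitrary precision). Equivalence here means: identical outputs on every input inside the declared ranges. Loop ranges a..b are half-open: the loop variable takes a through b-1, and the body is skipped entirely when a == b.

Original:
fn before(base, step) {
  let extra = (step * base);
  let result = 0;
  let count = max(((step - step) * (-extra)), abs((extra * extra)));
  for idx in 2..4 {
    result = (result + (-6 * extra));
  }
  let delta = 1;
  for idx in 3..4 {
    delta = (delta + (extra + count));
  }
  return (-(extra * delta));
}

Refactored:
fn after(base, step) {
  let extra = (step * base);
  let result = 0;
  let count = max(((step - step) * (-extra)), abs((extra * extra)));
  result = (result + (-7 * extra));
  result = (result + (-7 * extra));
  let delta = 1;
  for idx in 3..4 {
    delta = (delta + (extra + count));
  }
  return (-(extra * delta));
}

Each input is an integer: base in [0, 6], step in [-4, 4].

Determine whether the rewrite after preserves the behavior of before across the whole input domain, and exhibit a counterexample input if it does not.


Equivalent. The edit looks behavioral (`-6` became `-7`), but over these ranges it never changes the outcome.
Across all 63 domain points the two functions coincide.
Tracing base=1, step=-4: before: extra = -4; result = 0; count = 16; [idx=2]; result = 24; [idx=3]; result = 48; delta = 1; [idx=3]; delta = 13; return 52 | after: extra = -4; result = 0; count = 16; result = 28; result = 56; delta = 1; [idx=3]; delta = 13; return 52 — matching result 52.
verdict: equivalent


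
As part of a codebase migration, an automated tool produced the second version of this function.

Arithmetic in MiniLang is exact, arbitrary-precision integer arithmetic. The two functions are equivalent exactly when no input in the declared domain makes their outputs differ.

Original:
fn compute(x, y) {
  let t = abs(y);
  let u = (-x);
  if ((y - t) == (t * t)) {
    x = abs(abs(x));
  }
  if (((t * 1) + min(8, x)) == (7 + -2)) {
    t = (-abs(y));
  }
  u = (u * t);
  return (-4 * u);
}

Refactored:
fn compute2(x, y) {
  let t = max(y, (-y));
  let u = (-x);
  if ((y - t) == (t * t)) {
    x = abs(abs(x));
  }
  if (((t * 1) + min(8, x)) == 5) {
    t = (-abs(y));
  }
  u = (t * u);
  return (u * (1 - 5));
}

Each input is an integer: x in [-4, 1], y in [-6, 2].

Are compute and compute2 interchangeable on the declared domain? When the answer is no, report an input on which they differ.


The two versions differ — the changes include arithmetic usage differs; min/max/abs usage differs; constant usage differs.
One worked example (x=-3, y=-6) — compute: t becomes 6; next u becomes 3; next ((y - t) == (t * t)) evaluates to false; next (((t * 1) + min(8, x)) == (7 + -2)) evaluates to false; next u becomes 18; next final value -72; compute2: t becomes 6; next u becomes 3; next ((y - t) == (t * t)) evaluates to false; next (((t * 1) + min(8, x)) == 5) evaluates to false; next u becomes 18; next final value -72; agreement on -72.
Across all 54 domain points the two functions coincide.
verdict: equivalent


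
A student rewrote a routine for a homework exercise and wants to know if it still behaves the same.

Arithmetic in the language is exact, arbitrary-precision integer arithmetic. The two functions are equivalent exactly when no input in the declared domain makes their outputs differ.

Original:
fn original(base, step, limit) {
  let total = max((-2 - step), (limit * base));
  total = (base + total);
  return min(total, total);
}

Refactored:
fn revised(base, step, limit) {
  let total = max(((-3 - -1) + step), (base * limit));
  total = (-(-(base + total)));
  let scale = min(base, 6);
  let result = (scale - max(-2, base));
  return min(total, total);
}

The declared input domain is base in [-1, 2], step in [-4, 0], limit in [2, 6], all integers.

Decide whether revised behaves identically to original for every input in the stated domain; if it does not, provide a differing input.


Run the pair on base=-1, step=-4, limit=2.
original: total := 2 | total := 1 | result 1
revised: total := -2 | total := -3 | scale := -1 | result := 0 | result -3
1 != -3, so the rewrite changes behavior.
verdict: not equivalent; witness: base=-1, step=-4, limit=2


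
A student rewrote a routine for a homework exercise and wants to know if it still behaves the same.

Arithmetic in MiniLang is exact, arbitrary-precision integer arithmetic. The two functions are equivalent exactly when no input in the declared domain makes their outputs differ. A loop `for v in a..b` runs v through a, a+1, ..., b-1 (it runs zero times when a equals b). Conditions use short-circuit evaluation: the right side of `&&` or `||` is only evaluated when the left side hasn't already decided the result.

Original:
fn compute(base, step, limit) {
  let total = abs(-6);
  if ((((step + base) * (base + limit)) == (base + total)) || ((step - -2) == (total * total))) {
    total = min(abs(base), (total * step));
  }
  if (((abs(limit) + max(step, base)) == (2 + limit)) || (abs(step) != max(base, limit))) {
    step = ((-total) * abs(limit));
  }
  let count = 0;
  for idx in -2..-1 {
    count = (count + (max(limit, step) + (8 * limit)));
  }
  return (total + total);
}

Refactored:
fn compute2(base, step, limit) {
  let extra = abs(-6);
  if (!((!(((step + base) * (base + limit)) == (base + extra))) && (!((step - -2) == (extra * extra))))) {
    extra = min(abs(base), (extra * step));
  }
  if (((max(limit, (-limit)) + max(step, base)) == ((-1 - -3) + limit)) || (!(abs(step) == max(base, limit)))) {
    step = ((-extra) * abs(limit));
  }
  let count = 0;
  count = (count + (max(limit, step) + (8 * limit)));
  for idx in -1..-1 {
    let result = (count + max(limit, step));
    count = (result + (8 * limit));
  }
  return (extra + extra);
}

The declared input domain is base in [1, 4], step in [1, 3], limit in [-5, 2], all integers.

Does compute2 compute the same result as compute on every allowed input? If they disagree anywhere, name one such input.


The two are interchangeable: local variable names differ, statement counts differ, boolean connective usage differs, arithmetic usage differs, constant usage differs, loop structure differs, comparison usage differs, min/max/abs usage differs, and every declared input agrees.
Spot check at base=2, step=3, limit=2 — compute: total = 6; ((((step + base) * (base + limit)) == (base + total)) || ((step - -2) == (total * total))) -> false; (((abs(limit) + max(step, base)) == (2 + limit)) || (abs(step) != max(base, limit))) -> true; step = -12; count = 0; [idx=-2]; count = 18; return 12. compute2: extra = 6; (!((!(((step + base) * (base + limit)) == (base + extra))) && (!((step - -2) == (extra * extra))))) -> false; (((max(limit, (-limit)) + max(step, base)) == ((-1 - -3) + limit)) || (!(abs(step) == max(base, limit)))) -> true; step = -12; count = 0; count = 18; the idx loop: no iterations; return 12. Both give 12.
Every one of the 96 inputs gives matching results.
verdict: equivalent


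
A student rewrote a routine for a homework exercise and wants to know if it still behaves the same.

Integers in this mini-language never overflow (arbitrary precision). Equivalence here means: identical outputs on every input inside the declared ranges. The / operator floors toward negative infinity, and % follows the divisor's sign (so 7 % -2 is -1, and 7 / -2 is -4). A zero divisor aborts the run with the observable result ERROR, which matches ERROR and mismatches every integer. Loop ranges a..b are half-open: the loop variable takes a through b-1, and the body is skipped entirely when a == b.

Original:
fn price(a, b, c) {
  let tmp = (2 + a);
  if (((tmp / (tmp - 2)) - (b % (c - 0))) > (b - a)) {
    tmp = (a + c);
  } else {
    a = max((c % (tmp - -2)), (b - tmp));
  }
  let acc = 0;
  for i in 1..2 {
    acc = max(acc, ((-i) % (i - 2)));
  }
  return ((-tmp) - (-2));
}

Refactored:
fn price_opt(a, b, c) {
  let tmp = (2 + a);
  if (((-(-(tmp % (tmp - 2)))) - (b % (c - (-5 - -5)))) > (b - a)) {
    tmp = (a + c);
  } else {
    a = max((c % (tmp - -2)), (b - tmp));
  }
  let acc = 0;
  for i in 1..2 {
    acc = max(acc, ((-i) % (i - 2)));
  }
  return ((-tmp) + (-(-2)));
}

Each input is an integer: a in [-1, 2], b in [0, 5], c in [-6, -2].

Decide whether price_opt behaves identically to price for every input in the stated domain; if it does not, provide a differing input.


Evaluate both at a=-1, b=1, c=-4.
price: tmp := 1 | (((tmp / (tmp - 2)) - (b % (c - 0))) > (b - a)): false | a := 2 | acc := 0 | iter i=1: | acc := 0 | result 1
price_opt: tmp := 1 | (((-(-(tmp % (tmp - 2)))) - (b % (c - (-5 - -5)))) > (b - a)): true | tmp := -5 | acc := 0 | iter i=1: | acc := 0 | result 7
1 against 7: the behavior changed.
verdict: not equivalent; witness: a=-1, b=1, c=-4


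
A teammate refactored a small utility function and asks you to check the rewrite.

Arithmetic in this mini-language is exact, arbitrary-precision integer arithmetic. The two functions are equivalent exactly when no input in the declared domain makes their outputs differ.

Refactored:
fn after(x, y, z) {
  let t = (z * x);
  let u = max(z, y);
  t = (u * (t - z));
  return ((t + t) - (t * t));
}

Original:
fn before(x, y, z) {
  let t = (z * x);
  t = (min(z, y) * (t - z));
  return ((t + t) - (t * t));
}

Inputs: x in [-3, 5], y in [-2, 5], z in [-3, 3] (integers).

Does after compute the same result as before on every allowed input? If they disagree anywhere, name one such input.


These are not equivalent — on x=-3, y=-2, z=-3 the outputs split (-1368 vs -624).
before: t = 9; t = -36; return -1368
after: t = 9; u = -2; t = -24; return -624
verdict: not equivalent; witness: x=-3, y=-2, z=-3


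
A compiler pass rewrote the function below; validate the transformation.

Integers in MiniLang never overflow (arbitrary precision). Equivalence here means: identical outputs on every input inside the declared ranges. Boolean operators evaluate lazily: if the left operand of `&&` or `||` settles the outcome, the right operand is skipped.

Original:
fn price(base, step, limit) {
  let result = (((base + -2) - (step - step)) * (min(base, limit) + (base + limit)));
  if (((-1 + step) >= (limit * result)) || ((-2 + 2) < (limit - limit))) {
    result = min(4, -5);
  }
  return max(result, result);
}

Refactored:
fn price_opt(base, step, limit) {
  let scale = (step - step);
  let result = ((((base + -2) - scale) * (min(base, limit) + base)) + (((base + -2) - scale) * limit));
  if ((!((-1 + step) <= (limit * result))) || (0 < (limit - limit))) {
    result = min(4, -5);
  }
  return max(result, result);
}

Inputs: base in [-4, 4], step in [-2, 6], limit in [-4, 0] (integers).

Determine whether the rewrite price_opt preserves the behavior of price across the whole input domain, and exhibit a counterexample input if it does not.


Try base=-4, step=1, limit=0.
price: result=48, then (((-1 + step) >= (limit * result)) || ((-2 + 2) < (limit - limit))) is true, then result=-5, then returns -5
price_opt: scale=0, then result=48, then ((!((-1 + step) <= (limit * result))) || (0 < (limit - limit))) is false, then returns 48
-5 and 48 differ, so these are not the same function on this domain.
verdict: not equivalent; witness: base=-4, step=1, limit=0


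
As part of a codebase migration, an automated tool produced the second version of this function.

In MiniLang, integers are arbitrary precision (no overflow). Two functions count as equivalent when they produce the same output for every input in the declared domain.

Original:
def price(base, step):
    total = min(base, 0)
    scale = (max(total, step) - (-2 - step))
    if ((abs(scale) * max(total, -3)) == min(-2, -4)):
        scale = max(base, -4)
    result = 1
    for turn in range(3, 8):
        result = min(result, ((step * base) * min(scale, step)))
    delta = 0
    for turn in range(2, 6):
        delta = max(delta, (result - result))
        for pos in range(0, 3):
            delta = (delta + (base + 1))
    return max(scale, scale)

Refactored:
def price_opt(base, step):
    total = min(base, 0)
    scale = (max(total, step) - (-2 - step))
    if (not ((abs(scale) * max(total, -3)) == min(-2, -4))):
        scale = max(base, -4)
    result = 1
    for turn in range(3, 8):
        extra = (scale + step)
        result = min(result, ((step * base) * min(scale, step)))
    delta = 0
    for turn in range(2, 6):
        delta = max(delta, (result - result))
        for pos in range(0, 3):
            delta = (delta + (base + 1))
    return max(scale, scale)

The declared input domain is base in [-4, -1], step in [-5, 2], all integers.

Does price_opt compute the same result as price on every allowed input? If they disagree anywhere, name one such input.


Consider the input base=-4, step=-5.
price: total = -4; scale = -7; ((abs(scale) * max(total, -3)) == min(-2, -4)) -> false; result = 1; [turn=3]; result = -140; [turn=4]; result = -140; [turn=5]; result = -140; [turn=6]; result = -140; [turn=7]; result = -140; delta = 0; [turn=2]; delta = 0; [pos=0]; delta = -3; [pos=1]; delta = -6; [pos=2]; delta = -9; [turn=3]; delta = 0; [pos=0]; delta = -3; [pos=1]; delta = -6; [pos=2]; delta = -9; [turn=4]; delta = 0; [pos=0]; delta = -3; [pos=1]; delta = -6; [pos=2]; delta = -9; [turn=5]; delta = 0; [pos=0]; delta = -3; [pos=1]; delta = -6; [pos=2]; delta = -9; return -7
price_opt: total = -4; scale = -7; (not ((abs(scale) * max(total, -3)) == min(-2, -4))) -> true; scale = -4; result = 1; [turn=3]; extra = -9; result = -100; [turn=4]; extra = -9; result = -100; [turn=5]; extra = -9; result = -100; [turn=6]; extra = -9; result = -100; [turn=7]; extra = -9; result = -100; delta = 0; [turn=2]; delta = 0; [pos=0]; delta = -3; [pos=1]; delta = -6; [pos=2]; delta = -9; [turn=3]; delta = 0; [pos=0]; delta = -3; [pos=1]; delta = -6; [pos=2]; delta = -9; [turn=4]; delta = 0; [pos=0]; delta = -3; [pos=1]; delta = -6; [pos=2]; delta = -9; [turn=5]; delta = 0; [pos=0]; delta = -3; [pos=1]; delta = -6; [pos=2]; delta = -9; return -4
-7 against -4: the behavior changed.
verdict: not equivalent; witness: base=-4, step=-5


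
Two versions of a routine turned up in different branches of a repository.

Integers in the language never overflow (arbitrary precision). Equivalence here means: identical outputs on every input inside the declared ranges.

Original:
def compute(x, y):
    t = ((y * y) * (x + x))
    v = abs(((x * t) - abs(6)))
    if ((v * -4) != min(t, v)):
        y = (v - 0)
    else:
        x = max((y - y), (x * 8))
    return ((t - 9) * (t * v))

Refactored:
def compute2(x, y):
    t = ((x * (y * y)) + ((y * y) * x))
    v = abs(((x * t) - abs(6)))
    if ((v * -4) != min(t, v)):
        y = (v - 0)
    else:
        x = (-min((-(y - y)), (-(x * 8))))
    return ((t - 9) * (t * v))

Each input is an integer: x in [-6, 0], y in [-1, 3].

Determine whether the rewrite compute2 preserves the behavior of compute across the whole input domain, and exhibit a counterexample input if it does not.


Side by side, the visible changes include: min/max/abs usage differs, plus arithmetic usage differs.
As a probe, take x=-5, y=3: compute runs t := -90 | v := 444 | ((v * -4) != min(t, v)): true | y := 444 | result 3956040; compute2 runs t := -90 | v := 444 | ((v * -4) != min(t, v)): true | y := 444 | result 3956040; both end at 3956040.
An exhaustive pass over the 35 declared inputs shows identical outputs.
verdict: equivalent


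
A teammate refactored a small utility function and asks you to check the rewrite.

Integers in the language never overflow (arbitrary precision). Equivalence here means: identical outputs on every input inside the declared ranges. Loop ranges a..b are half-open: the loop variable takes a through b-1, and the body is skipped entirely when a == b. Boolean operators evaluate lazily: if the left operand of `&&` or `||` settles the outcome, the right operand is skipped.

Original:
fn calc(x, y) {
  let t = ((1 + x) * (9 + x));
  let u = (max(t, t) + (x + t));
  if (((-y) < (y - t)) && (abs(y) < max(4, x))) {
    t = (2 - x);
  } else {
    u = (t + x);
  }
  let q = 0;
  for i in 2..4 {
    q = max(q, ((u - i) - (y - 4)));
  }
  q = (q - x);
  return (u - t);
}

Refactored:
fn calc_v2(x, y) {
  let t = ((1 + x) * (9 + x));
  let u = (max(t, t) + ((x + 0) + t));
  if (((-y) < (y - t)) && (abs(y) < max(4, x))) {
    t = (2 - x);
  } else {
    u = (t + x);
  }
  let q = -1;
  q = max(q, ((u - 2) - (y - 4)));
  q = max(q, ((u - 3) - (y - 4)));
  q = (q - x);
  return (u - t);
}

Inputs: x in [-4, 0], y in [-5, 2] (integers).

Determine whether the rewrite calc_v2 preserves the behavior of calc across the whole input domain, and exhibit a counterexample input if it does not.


The one real change (`0` became `-1`) has no effect anywhere in the declared ranges.
As a probe, take x=-1, y=-2: calc runs t=0, then u=-1, then (((-y) < (y - t)) && (abs(y) < max(4, x))) is false, then u=-1, then q=0, then (i=2), then q=3, then (i=3), then q=3, then q=4, then returns -1; calc_v2 runs t=0, then u=-1, then (((-y) < (y - t)) && (abs(y) < max(4, x))) is false, then u=-1, then q=-1, then q=3, then q=3, then q=4, then returns -1; both end at -1.
Sweeping the whole domain (40 inputs) finds no disagreement.
verdict: equivalent


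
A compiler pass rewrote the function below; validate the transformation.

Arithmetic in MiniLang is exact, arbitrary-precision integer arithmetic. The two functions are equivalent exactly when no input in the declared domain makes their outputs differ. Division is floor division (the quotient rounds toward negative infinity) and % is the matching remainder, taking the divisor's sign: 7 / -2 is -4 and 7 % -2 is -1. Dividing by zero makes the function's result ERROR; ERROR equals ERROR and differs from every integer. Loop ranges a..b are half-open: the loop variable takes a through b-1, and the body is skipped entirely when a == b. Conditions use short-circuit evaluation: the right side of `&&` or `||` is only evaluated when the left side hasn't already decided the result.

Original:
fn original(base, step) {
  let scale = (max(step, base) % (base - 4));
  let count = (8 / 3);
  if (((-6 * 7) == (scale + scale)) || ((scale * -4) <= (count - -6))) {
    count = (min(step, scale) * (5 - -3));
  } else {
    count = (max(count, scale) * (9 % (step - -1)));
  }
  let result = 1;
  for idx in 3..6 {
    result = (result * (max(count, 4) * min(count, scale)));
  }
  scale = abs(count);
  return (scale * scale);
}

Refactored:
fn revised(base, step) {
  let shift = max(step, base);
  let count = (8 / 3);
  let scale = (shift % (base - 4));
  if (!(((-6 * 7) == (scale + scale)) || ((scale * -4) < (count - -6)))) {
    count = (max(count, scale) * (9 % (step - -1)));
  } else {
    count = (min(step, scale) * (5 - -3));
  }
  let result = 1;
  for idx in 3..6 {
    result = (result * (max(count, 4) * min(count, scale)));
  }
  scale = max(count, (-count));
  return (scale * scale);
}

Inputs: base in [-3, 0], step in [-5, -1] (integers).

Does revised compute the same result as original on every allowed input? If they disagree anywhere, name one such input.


Evaluate both at base=-3, step=-2.
original: scale=-2, then count=2, then (((-6 * 7) == (scale + scale)) || ((scale * -4) <= (count - -6))) is true, then count=-16, then result=1, then (idx=3), then result=-64, then (idx=4), then result=4096, then (idx=5), then result=-262144, then scale=16, then returns 256
revised: shift=-2, then count=2, then scale=-2, then (!(((-6 * 7) == (scale + scale)) || ((scale * -4) < (count - -6)))) is true, then count=0, then result=1, then (idx=3), then result=-8, then (idx=4), then result=64, then (idx=5), then result=-512, then scale=0, then returns 0
256 against 0: the behavior changed.
verdict: not equivalent; witness: base=-3, step=-2


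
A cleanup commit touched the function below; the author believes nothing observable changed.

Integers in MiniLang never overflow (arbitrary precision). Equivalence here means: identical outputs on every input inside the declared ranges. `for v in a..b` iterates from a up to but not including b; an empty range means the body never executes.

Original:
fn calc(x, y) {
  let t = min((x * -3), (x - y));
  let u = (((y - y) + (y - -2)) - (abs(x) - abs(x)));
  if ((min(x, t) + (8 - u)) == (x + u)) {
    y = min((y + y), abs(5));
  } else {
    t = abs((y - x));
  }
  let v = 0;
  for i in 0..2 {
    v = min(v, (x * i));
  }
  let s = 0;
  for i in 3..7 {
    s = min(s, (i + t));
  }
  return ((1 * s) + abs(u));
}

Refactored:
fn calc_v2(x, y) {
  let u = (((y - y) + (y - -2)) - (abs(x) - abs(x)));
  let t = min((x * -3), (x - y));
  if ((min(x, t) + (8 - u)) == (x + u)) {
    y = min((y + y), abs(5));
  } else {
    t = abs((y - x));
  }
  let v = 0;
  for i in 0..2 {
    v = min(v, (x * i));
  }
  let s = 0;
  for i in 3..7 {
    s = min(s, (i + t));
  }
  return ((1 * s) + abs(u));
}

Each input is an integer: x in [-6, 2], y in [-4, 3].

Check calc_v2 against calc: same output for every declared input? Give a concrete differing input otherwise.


Behavior is preserved: although same computation, different form, the outputs never diverge.
One worked example (x=-5, y=1) — calc: t=-6, then u=3, then ((min(x, t) + (8 - u)) == (x + u)) is false, then t=6, then v=0, then (i=0), then v=0, then (i=1), then v=-5, then s=0, then (i=3), then s=0, then (i=4), then s=0, then (i=5), then s=0, then (i=6), then s=0, then returns 3; calc_v2: u=3, then t=-6, then ((min(x, t) + (8 - u)) == (x + u)) is false, then t=6, then v=0, then (i=0), then v=0, then (i=1), then v=-5, then s=0, then (i=3), then s=0, then (i=4), then s=0, then (i=5), then s=0, then (i=6), then s=0, then returns 3; agreement on 3.
Every one of the 72 inputs gives matching results.
verdict: equivalent


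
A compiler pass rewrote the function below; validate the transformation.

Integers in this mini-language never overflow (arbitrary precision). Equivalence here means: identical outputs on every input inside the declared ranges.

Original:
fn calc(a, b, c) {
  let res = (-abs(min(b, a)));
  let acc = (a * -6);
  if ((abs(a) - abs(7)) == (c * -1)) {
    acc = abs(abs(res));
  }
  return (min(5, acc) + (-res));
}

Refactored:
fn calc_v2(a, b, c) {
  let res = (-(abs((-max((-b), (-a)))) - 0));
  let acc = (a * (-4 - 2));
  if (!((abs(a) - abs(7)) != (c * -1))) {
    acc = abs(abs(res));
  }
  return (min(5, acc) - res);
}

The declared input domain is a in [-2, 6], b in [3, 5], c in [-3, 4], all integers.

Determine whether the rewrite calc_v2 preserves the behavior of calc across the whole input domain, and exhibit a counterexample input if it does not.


The two versions differ — the changes include boolean connective usage differs; and min/max/abs usage differs; and comparison usage differs; and constant usage differs; and arithmetic usage differs.
One worked example (a=6, b=4, c=-1) — calc: res = -4; acc = -36; ((abs(a) - abs(7)) == (c * -1)) -> false; return -32; calc_v2: res = -4; acc = -36; (!((abs(a) - abs(7)) != (c * -1))) -> false; return -32; agreement on -32.
Across all 216 domain points the two functions coincide.
verdict: equivalent
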